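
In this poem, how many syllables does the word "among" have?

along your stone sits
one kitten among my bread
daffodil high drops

2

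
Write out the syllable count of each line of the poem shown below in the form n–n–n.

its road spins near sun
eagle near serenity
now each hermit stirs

Line 1: "its road spins near sun": 1+1+1+1+1 = 5
Line 2: "eagle near serenity": 2+1+4 = 7
Line 3: "now each hermit stirs": 1+1+2+1 = 5

5–7–5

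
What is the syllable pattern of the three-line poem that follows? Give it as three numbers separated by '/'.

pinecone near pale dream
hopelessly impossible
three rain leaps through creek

5/7/5

Line 1: pinecone (2), near (1), pale (1), dream (1) → 5
Line 2: hopelessly (3), impossible (4) → 7
Line 3: three (1), rain (1), leaps (1), through (1), creek (1) → 5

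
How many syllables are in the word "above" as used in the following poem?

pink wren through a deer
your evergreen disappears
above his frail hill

2

"above" has 2 syllables.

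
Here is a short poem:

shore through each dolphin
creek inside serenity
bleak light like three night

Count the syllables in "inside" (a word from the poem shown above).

2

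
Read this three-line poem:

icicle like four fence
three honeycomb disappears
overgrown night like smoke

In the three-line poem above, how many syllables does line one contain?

6

Line one: icicle(3) + like(1) + four(1) + fence(1) = 6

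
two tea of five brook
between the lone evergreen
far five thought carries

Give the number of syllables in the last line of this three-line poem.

The last line: far(1) + five(1) + thought(1) + carries(2) = 5

5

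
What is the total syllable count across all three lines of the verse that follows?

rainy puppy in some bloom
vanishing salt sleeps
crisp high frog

Line 1: "rainy puppy in some bloom": 2+2+1+1+1 = 7
Line 2: "vanishing salt sleeps": 3+1+1 = 5
Line 3: "crisp high frog": 1+1+1 = 3
Total: 7 + 5 + 3 = 15

15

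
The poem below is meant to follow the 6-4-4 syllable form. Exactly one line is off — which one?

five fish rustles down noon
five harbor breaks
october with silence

Line 1: five (1), fish (1), rustles (2), down (1), noon (1) → 6 ✓
Line 2: five (1), harbor (2), breaks (1) → 4 ✓
Line 3: october (3), with (1), silence (2) → 6 (expected 4)

The third line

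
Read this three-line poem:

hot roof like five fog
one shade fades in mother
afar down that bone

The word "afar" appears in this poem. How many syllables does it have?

"afar" has 2 syllables.

2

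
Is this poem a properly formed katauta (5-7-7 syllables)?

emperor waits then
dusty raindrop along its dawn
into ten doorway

Line 1: "emperor waits then": 3+1+1 = 5 ✓
Line 2: "dusty raindrop along its dawn": 2+2+2+1+1 = 8 (expected 7)
Line 3: "into ten doorway": 2+1+2 = 5 (expected 7)

No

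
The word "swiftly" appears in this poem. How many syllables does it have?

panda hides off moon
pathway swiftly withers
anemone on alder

2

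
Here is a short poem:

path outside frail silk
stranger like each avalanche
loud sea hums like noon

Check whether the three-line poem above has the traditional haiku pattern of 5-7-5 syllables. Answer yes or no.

Line 1: path (1), outside (2), frail (1), silk (1) → 5 ✓
Line 2: stranger (2), like (1), each (1), avalanche (3) → 7 ✓
Line 3: loud (1), sea (1), hums (1), like (1), noon (1) → 5 ✓

Yes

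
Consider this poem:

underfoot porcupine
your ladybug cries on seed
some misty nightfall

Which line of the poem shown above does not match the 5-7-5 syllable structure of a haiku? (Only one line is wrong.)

Line 1: underfoot (3), porcupine (3) → 6 (expected 5)
Line 2: your (1), ladybug (3), cries (1), on (1), seed (1) → 7 ✓
Line 3: some (1), misty (2), nightfall (2) → 5 ✓

Line 1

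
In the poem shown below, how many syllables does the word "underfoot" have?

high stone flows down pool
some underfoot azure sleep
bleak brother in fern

"underfoot" has 3 syllables.

3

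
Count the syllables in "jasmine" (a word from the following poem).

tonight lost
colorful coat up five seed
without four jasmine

2

"jasmine" has 2 syllables.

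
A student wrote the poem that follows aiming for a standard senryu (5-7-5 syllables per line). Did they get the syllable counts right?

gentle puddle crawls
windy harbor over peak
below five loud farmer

Line 1: gentle(2) + puddle(2) + crawls(1) = 5 ✓
Line 2: windy(2) + harbor(2) + over(2) + peak(1) = 7 ✓
Line 3: below(2) + five(1) + loud(1) + farmer(2) = 6 (expected 5)

No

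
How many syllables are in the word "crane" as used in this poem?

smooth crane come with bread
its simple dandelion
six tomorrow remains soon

1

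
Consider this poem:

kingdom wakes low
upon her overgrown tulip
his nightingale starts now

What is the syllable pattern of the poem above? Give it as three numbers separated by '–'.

Line 1: kingdom (2), wakes (1), low (1) → 4
Line 2: upon (2), her (1), overgrown (3), tulip (2) → 8
Line 3: his (1), nightingale (3), starts (1), now (1) → 6

4–8–6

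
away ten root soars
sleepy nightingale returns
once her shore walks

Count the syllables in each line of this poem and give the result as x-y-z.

Line 1: "away ten root soars": 2+1+1+1 = 5
Line 2: "sleepy nightingale returns": 2+3+2 = 7
Line 3: "once her shore walks": 1+1+1+1 = 4

5-7-4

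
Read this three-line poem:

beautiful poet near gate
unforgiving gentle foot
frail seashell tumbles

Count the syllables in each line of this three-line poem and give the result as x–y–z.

7–7–5

Line 1: beautiful(3) + poet(2) + near(1) + gate(1) = 7
Line 2: unforgiving(4) + gentle(2) + foot(1) = 7
Line 3: frail(1) + seashell(2) + tumbles(2) = 5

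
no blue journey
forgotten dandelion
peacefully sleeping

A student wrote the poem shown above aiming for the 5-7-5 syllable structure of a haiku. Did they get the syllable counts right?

No

Line 1: no(1) + blue(1) + journey(2) = 4 (expected 5)
Line 2: forgotten(3) + dandelion(4) = 7 ✓
Line 3: peacefully(3) + sleeping(2) = 5 ✓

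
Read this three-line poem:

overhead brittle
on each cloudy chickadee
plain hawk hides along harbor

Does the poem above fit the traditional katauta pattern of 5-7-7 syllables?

Line 1: overhead (3), brittle (2) → 5 ✓
Line 2: on (1), each (1), cloudy (2), chickadee (3) → 7 ✓
Line 3: plain (1), hawk (1), hides (1), along (2), harbor (2) → 7 ✓

Yes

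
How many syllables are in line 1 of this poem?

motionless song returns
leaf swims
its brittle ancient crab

6

Line 1: motionless (3), song (1), returns (2) → 6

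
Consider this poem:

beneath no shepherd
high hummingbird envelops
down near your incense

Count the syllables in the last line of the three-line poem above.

5

The last line: "down near your incense": 1+1+1+2 = 5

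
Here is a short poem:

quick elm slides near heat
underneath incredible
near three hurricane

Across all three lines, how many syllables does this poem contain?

Line 1: "quick elm slides near heat": 1+1+1+1+1 = 5
Line 2: "underneath incredible": 3+4 = 7
Line 3: "near three hurricane": 1+1+3 = 5
Total: 5 + 7 + 5 = 17

17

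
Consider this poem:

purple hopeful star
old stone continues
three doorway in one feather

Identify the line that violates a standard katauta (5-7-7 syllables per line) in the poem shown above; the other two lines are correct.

The second line

Line 1: purple(2) + hopeful(2) + star(1) = 5 ✓
Line 2: old(1) + stone(1) + continues(3) = 5 (expected 7)
Line 3: three(1) + doorway(2) + in(1) + one(1) + feather(2) = 7 ✓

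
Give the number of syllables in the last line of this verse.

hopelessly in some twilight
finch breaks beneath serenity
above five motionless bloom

7

The last line: above (2), five (1), motionless (3), bloom (1) → 7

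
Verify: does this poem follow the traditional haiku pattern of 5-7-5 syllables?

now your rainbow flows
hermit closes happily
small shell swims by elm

Line 1: now(1) + your(1) + rainbow(2) + flows(1) = 5 ✓
Line 2: hermit(2) + closes(2) + happily(3) = 7 ✓
Line 3: small(1) + shell(1) + swims(1) + by(1) + elm(1) = 5 ✓

Yes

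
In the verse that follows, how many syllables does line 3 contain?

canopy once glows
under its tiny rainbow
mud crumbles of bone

5

Line 3: mud(1) + crumbles(2) + of(1) + bone(1) = 5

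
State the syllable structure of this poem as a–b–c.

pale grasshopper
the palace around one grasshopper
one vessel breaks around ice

4–9–7

Line 1: pale(1) + grasshopper(3) = 4
Line 2: the(1) + palace(2) + around(2) + one(1) + grasshopper(3) = 9
Line 3: one(1) + vessel(2) + breaks(1) + around(2) + ice(1) = 7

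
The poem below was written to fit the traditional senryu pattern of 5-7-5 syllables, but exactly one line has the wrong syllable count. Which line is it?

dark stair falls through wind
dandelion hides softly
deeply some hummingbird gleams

Line 1: "dark stair falls through wind": 1+1+1+1+1 = 5 ✓
Line 2: "dandelion hides softly": 4+1+2 = 7 ✓
Line 3: "deeply some hummingbird gleams": 2+1+3+1 = 7 (expected 5)

Line 3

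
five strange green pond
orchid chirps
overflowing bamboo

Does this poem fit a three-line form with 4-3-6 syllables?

Line 1: "five strange green pond": 1+1+1+1 = 4 ✓
Line 2: "orchid chirps": 2+1 = 3 ✓
Line 3: "overflowing bamboo": 4+2 = 6 ✓

Yes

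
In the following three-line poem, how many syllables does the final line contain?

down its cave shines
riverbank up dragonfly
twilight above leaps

5

The final line: twilight (2), above (2), leaps (1) → 5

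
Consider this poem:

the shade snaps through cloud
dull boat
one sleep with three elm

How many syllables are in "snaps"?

"snaps" has 1 syllable.

1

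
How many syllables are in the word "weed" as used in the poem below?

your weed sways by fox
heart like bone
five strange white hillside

1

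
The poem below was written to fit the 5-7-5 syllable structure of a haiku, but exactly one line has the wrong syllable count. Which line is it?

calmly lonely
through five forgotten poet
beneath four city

Line 1: "calmly lonely": 2+2 = 4 (expected 5)
Line 2: "through five forgotten poet": 1+1+3+2 = 7 ✓
Line 3: "beneath four city": 2+1+2 = 5 ✓

The first line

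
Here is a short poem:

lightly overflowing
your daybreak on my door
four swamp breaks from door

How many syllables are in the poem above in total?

17

Line 1: "lightly overflowing": 2+4 = 6
Line 2: "your daybreak on my door": 1+2+1+1+1 = 6
Line 3: "four swamp breaks from door": 1+1+1+1+1 = 5
Total: 6 + 6 + 5 = 17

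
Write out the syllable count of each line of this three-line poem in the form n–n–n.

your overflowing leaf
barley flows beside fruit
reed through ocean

Line 1: "your overflowing leaf": 1+4+1 = 6
Line 2: "barley flows beside fruit": 2+1+2+1 = 6
Line 3: "reed through ocean": 1+1+2 = 4

6–6–4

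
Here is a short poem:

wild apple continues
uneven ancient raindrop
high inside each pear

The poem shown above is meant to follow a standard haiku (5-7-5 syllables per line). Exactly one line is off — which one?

Line 1: "wild apple continues": 1+2+3 = 6 (expected 5)
Line 2: "uneven ancient raindrop": 3+2+2 = 7 ✓
Line 3: "high inside each pear": 1+2+1+1 = 5 ✓

Line 1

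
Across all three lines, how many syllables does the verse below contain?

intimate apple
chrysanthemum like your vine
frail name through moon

16

Line 1: intimate(3) + apple(2) = 5
Line 2: chrysanthemum(4) + like(1) + your(1) + vine(1) = 7
Line 3: frail(1) + name(1) + through(1) + moon(1) = 4
Total: 5 + 7 + 4 = 16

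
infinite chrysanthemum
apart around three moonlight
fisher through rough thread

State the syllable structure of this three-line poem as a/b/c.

Line 1: infinite(3) + chrysanthemum(4) = 7
Line 2: apart(2) + around(2) + three(1) + moonlight(2) = 7
Line 3: fisher(2) + through(1) + rough(1) + thread(1) = 5

7/7/5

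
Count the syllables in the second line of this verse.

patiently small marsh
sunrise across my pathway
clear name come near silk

7

The second line: "sunrise across my pathway": 2+2+1+2 = 7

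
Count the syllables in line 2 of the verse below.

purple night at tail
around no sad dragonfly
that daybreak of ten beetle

7

Line 2: "around no sad dragonfly": 2+1+1+3 = 7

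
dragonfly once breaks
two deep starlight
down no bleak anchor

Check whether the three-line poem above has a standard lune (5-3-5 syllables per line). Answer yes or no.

Line 1: dragonfly(3) + once(1) + breaks(1) = 5 ✓
Line 2: two(1) + deep(1) + starlight(2) = 4 (expected 3)
Line 3: down(1) + no(1) + bleak(1) + anchor(2) = 5 ✓

No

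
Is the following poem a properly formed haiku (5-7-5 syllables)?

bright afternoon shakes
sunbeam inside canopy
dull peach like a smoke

Yes

Line 1: "bright afternoon shakes": 1+3+1 = 5 ✓
Line 2: "sunbeam inside canopy": 2+2+3 = 7 ✓
Line 3: "dull peach like a smoke": 1+1+1+1+1 = 5 ✓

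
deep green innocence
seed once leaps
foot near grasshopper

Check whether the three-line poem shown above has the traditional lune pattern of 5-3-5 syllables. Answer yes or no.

Yes

Line 1: "deep green innocence": 1+1+3 = 5 ✓
Line 2: "seed once leaps": 1+1+1 = 3 ✓
Line 3: "foot near grasshopper": 1+1+3 = 5 ✓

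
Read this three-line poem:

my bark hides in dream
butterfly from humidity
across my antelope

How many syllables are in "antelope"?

"antelope" has 3 syllables.

3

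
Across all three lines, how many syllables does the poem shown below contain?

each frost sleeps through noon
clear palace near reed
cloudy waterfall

Line 1: each(1) + frost(1) + sleeps(1) + through(1) + noon(1) = 5
Line 2: clear(1) + palace(2) + near(1) + reed(1) = 5
Line 3: cloudy(2) + waterfall(3) = 5
Total: 5 + 5 + 5 = 15

15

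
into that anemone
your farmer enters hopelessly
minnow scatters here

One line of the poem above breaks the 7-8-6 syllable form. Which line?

Line 3

Line 1: into (2), that (1), anemone (4) → 7 ✓
Line 2: your (1), farmer (2), enters (2), hopelessly (3) → 8 ✓
Line 3: minnow (2), scatters (2), here (1) → 5 (expected 6)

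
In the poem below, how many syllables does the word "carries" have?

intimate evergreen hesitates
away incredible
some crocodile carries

2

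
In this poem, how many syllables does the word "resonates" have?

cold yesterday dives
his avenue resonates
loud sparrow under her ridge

3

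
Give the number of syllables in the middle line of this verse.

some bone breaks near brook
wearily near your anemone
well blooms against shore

The middle line: "wearily near your anemone": 3+1+1+4 = 9

9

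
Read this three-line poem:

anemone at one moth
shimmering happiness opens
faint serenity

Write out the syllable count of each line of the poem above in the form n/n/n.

Line 1: anemone (4), at (1), one (1), moth (1) → 7
Line 2: shimmering (3), happiness (3), opens (2) → 8
Line 3: faint (1), serenity (4) → 5

7/8/5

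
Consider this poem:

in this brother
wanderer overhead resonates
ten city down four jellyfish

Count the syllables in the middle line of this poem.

The middle line: "wanderer overhead resonates": 3+3+3 = 9

9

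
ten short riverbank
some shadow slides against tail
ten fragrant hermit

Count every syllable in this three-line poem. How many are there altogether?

17

Line 1: "ten short riverbank": 1+1+3 = 5
Line 2: "some shadow slides against tail": 1+2+1+2+1 = 7
Line 3: "ten fragrant hermit": 1+2+2 = 5
Total: 5 + 7 + 5 = 17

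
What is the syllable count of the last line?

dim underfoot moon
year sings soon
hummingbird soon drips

5

The last line: "hummingbird soon drips": 3+1+1 = 5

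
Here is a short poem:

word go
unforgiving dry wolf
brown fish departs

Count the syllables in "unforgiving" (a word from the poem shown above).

4

"unforgiving" has 4 syllables.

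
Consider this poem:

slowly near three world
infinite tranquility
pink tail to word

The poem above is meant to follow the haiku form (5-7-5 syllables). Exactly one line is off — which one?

Line 1: "slowly near three world": 2+1+1+1 = 5 ✓
Line 2: "infinite tranquility": 3+4 = 7 ✓
Line 3: "pink tail to word": 1+1+1+1 = 4 (expected 5)

The third line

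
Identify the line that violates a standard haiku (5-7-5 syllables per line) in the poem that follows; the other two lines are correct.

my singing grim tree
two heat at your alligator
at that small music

Line 1: my(1) + singing(2) + grim(1) + tree(1) = 5 ✓
Line 2: two(1) + heat(1) + at(1) + your(1) + alligator(4) = 8 (expected 7)
Line 3: at(1) + that(1) + small(1) + music(2) = 5 ✓

The second line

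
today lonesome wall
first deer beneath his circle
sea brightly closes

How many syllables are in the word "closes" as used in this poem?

2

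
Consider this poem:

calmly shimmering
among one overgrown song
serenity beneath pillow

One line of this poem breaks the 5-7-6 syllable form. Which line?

Line 1: calmly (2), shimmering (3) → 5 ✓
Line 2: among (2), one (1), overgrown (3), song (1) → 7 ✓
Line 3: serenity (4), beneath (2), pillow (2) → 8 (expected 6)

Line 3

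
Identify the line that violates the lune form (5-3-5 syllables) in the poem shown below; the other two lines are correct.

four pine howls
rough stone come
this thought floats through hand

Line 1

Line 1: four (1), pine (1), howls (1) → 3 (expected 5)
Line 2: rough (1), stone (1), come (1) → 3 ✓
Line 3: this (1), thought (1), floats (1), through (1), hand (1) → 5 ✓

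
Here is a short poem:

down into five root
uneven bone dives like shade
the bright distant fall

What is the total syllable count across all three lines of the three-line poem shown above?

Line 1: down (1), into (2), five (1), root (1) → 5
Line 2: uneven (3), bone (1), dives (1), like (1), shade (1) → 7
Line 3: the (1), bright (1), distant (2), fall (1) → 5
Total: 5 + 7 + 5 = 17

17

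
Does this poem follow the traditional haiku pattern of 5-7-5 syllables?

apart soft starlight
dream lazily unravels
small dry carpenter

Line 1: apart(2) + soft(1) + starlight(2) = 5 ✓
Line 2: dream(1) + lazily(3) + unravels(3) = 7 ✓
Line 3: small(1) + dry(1) + carpenter(3) = 5 ✓

Yes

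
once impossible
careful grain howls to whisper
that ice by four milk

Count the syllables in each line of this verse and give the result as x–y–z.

5–7–5

Line 1: once(1) + impossible(4) = 5
Line 2: careful(2) + grain(1) + howls(1) + to(1) + whisper(2) = 7
Line 3: that(1) + ice(1) + by(1) + four(1) + milk(1) = 5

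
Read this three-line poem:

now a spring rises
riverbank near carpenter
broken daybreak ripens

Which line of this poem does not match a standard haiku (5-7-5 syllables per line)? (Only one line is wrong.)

Line 1: now(1) + a(1) + spring(1) + rises(2) = 5 ✓
Line 2: riverbank(3) + near(1) + carpenter(3) = 7 ✓
Line 3: broken(2) + daybreak(2) + ripens(2) = 6 (expected 5)

The third line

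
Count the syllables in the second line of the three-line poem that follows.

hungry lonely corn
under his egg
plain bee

The second line: under(2) + his(1) + egg(1) = 4

4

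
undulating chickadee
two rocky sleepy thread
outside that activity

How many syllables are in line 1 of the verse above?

Line 1: undulating(4) + chickadee(3) = 7

7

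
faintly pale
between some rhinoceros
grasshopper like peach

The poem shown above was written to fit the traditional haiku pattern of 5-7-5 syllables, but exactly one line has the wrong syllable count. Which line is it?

Line 1

Line 1: "faintly pale": 2+1 = 3 (expected 5)
Line 2: "between some rhinoceros": 2+1+4 = 7 ✓
Line 3: "grasshopper like peach": 3+1+1 = 5 ✓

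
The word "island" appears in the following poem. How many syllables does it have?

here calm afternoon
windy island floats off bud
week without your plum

2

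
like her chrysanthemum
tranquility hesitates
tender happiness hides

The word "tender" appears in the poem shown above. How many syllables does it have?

2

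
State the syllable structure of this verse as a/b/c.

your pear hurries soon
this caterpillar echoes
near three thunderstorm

5/7/5

Line 1: your (1), pear (1), hurries (2), soon (1) → 5
Line 2: this (1), caterpillar (4), echoes (2) → 7
Line 3: near (1), three (1), thunderstorm (3) → 5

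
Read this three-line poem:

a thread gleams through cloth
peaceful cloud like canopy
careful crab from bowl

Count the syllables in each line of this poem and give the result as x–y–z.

5–7–5

Line 1: a(1) + thread(1) + gleams(1) + through(1) + cloth(1) = 5
Line 2: peaceful(2) + cloud(1) + like(1) + canopy(3) = 7
Line 3: careful(2) + crab(1) + from(1) + bowl(1) = 5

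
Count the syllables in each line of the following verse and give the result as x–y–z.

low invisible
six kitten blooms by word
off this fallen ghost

Line 1: low(1) + invisible(4) = 5
Line 2: six(1) + kitten(2) + blooms(1) + by(1) + word(1) = 6
Line 3: off(1) + this(1) + fallen(2) + ghost(1) = 5

5–6–5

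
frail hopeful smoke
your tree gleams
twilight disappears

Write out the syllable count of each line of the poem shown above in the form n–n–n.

Line 1: "frail hopeful smoke": 1+2+1 = 4
Line 2: "your tree gleams": 1+1+1 = 3
Line 3: "twilight disappears": 2+3 = 5

4–3–5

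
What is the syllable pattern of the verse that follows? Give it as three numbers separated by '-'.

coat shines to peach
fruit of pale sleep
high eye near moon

4-4-4

Line 1: "coat shines to peach": 1+1+1+1 = 4
Line 2: "fruit of pale sleep": 1+1+1+1 = 4
Line 3: "high eye near moon": 1+1+1+1 = 4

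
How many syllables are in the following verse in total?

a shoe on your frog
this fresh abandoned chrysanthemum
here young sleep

Line 1: a (1), shoe (1), on (1), your (1), frog (1) → 5
Line 2: this (1), fresh (1), abandoned (3), chrysanthemum (4) → 9
Line 3: here (1), young (1), sleep (1) → 3
Total: 5 + 9 + 3 = 17

17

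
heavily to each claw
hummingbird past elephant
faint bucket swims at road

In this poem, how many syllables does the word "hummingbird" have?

3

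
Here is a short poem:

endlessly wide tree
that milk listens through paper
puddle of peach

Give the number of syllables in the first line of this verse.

5

The first line: "endlessly wide tree": 3+1+1 = 5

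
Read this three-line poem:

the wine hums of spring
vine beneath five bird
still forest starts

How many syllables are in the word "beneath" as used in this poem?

2

"beneath" has 2 syllables.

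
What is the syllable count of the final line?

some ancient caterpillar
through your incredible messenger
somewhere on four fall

5

The final line: somewhere(2) + on(1) + four(1) + fall(1) = 5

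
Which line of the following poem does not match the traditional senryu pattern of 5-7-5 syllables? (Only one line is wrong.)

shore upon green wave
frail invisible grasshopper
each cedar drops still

Line 1: "shore upon green wave": 1+2+1+1 = 5 ✓
Line 2: "frail invisible grasshopper": 1+4+3 = 8 (expected 7)
Line 3: "each cedar drops still": 1+2+1+1 = 5 ✓

Line 2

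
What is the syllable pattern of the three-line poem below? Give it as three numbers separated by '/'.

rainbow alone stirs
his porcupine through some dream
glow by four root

Line 1: rainbow(2) + alone(2) + stirs(1) = 5
Line 2: his(1) + porcupine(3) + through(1) + some(1) + dream(1) = 7
Line 3: glow(1) + by(1) + four(1) + root(1) = 4

5/7/4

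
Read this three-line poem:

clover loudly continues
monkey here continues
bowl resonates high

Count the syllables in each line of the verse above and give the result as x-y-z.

Line 1: "clover loudly continues": 2+2+3 = 7
Line 2: "monkey here continues": 2+1+3 = 6
Line 3: "bowl resonates high": 1+3+1 = 5

7-6-5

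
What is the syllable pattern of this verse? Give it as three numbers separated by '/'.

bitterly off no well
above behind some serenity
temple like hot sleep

6/9/5

Line 1: bitterly (3), off (1), no (1), well (1) → 6
Line 2: above (2), behind (2), some (1), serenity (4) → 9
Line 3: temple (2), like (1), hot (1), sleep (1) → 5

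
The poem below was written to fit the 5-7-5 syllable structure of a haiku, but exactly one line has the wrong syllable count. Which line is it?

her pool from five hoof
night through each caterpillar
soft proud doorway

Line 1: her(1) + pool(1) + from(1) + five(1) + hoof(1) = 5 ✓
Line 2: night(1) + through(1) + each(1) + caterpillar(4) = 7 ✓
Line 3: soft(1) + proud(1) + doorway(2) = 4 (expected 5)

Line 3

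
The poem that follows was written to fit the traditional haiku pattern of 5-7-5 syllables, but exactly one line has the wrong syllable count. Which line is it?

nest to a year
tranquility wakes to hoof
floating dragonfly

Line 1

Line 1: "nest to a year": 1+1+1+1 = 4 (expected 5)
Line 2: "tranquility wakes to hoof": 4+1+1+1 = 7 ✓
Line 3: "floating dragonfly": 2+3 = 5 ✓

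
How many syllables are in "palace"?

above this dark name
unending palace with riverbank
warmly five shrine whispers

2

"palace" has 2 syllables.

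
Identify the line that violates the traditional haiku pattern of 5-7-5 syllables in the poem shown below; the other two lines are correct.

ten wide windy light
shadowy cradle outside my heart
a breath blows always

Line 1: ten(1) + wide(1) + windy(2) + light(1) = 5 ✓
Line 2: shadowy(3) + cradle(2) + outside(2) + my(1) + heart(1) = 9 (expected 7)
Line 3: a(1) + breath(1) + blows(1) + always(2) = 5 ✓

Line 2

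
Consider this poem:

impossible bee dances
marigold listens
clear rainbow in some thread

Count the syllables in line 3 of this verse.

Line 3: clear (1), rainbow (2), in (1), some (1), thread (1) → 6

6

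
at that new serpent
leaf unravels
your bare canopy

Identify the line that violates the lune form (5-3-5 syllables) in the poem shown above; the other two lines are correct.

Line 1: at (1), that (1), new (1), serpent (2) → 5 ✓
Line 2: leaf (1), unravels (3) → 4 (expected 3)
Line 3: your (1), bare (1), canopy (3) → 5 ✓

Line 2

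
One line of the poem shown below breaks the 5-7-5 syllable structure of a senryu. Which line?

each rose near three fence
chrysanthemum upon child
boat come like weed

The third line

Line 1: "each rose near three fence": 1+1+1+1+1 = 5 ✓
Line 2: "chrysanthemum upon child": 4+2+1 = 7 ✓
Line 3: "boat come like weed": 1+1+1+1 = 4 (expected 5)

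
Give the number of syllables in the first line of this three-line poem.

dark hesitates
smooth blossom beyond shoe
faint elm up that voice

The first line: dark(1) + hesitates(3) = 4

4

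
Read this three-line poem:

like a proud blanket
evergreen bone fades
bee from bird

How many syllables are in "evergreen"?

3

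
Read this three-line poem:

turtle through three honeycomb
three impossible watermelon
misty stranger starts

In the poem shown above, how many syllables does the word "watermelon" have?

"watermelon" has 4 syllables.

4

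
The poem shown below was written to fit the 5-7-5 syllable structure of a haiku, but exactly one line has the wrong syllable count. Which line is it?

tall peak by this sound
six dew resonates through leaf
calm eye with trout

The third line

Line 1: tall (1), peak (1), by (1), this (1), sound (1) → 5 ✓
Line 2: six (1), dew (1), resonates (3), through (1), leaf (1) → 7 ✓
Line 3: calm (1), eye (1), with (1), trout (1) → 4 (expected 5)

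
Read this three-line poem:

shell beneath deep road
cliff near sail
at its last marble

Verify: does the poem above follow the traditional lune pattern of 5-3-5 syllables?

Line 1: "shell beneath deep road": 1+2+1+1 = 5 ✓
Line 2: "cliff near sail": 1+1+1 = 3 ✓
Line 3: "at its last marble": 1+1+1+2 = 5 ✓

Yes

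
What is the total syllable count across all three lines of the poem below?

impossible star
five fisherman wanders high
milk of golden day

Line 1: impossible(4) + star(1) = 5
Line 2: five(1) + fisherman(3) + wanders(2) + high(1) = 7
Line 3: milk(1) + of(1) + golden(2) + day(1) = 5
Total: 5 + 7 + 5 = 17

17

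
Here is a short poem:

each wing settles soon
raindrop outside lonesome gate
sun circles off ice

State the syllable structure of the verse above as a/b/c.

5/7/5

Line 1: each(1) + wing(1) + settles(2) + soon(1) = 5
Line 2: raindrop(2) + outside(2) + lonesome(2) + gate(1) = 7
Line 3: sun(1) + circles(2) + off(1) + ice(1) = 5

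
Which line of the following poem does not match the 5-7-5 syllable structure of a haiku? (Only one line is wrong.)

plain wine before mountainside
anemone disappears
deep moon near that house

Line 1: plain(1) + wine(1) + before(2) + mountainside(3) = 7 (expected 5)
Line 2: anemone(4) + disappears(3) = 7 ✓
Line 3: deep(1) + moon(1) + near(1) + that(1) + house(1) = 5 ✓

Line 1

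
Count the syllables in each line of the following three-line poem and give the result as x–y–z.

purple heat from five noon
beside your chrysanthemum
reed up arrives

Line 1: purple(2) + heat(1) + from(1) + five(1) + noon(1) = 6
Line 2: beside(2) + your(1) + chrysanthemum(4) = 7
Line 3: reed(1) + up(1) + arrives(2) = 4

6–7–4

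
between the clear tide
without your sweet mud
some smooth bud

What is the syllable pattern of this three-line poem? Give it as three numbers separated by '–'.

Line 1: between(2) + the(1) + clear(1) + tide(1) = 5
Line 2: without(2) + your(1) + sweet(1) + mud(1) = 5
Line 3: some(1) + smooth(1) + bud(1) = 3

5–5–3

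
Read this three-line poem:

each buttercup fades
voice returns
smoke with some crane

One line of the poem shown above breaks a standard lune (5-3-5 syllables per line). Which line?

Line 3

Line 1: each(1) + buttercup(3) + fades(1) = 5 ✓
Line 2: voice(1) + returns(2) = 3 ✓
Line 3: smoke(1) + with(1) + some(1) + crane(1) = 4 (expected 5)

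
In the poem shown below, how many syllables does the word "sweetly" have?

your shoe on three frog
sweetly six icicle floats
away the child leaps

2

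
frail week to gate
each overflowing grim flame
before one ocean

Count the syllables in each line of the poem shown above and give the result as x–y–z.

Line 1: frail(1) + week(1) + to(1) + gate(1) = 4
Line 2: each(1) + overflowing(4) + grim(1) + flame(1) = 7
Line 3: before(2) + one(1) + ocean(2) = 5

4–7–5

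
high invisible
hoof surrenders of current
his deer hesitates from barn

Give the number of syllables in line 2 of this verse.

7

Line 2: "hoof surrenders of current": 1+3+1+2 = 7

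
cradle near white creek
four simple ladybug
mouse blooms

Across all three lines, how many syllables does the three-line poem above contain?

13

Line 1: cradle (2), near (1), white (1), creek (1) → 5
Line 2: four (1), simple (2), ladybug (3) → 6
Line 3: mouse (1), blooms (1) → 2
Total: 5 + 6 + 2 = 13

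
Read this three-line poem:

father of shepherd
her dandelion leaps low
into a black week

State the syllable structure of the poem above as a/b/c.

5/7/5

Line 1: father(2) + of(1) + shepherd(2) = 5
Line 2: her(1) + dandelion(4) + leaps(1) + low(1) = 7
Line 3: into(2) + a(1) + black(1) + week(1) = 5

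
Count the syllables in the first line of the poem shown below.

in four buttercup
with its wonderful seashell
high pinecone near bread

The first line: "in four buttercup": 1+1+3 = 5

5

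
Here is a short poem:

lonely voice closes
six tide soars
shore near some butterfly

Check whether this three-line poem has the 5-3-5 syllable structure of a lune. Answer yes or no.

No

Line 1: lonely (2), voice (1), closes (2) → 5 ✓
Line 2: six (1), tide (1), soars (1) → 3 ✓
Line 3: shore (1), near (1), some (1), butterfly (3) → 6 (expected 5)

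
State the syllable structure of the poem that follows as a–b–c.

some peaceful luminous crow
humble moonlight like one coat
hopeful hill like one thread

7–7–6

Line 1: "some peaceful luminous crow": 1+2+3+1 = 7
Line 2: "humble moonlight like one coat": 2+2+1+1+1 = 7
Line 3: "hopeful hill like one thread": 2+1+1+1+1 = 6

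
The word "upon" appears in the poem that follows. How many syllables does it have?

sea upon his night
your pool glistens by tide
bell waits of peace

"upon" has 2 syllables.

2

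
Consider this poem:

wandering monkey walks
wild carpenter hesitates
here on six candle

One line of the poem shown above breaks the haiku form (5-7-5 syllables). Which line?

Line 1

Line 1: wandering (3), monkey (2), walks (1) → 6 (expected 5)
Line 2: wild (1), carpenter (3), hesitates (3) → 7 ✓
Line 3: here (1), on (1), six (1), candle (2) → 5 ✓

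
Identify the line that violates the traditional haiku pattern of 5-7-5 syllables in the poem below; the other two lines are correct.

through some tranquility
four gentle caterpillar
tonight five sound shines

Line 1

Line 1: "through some tranquility": 1+1+4 = 6 (expected 5)
Line 2: "four gentle caterpillar": 1+2+4 = 7 ✓
Line 3: "tonight five sound shines": 2+1+1+1 = 5 ✓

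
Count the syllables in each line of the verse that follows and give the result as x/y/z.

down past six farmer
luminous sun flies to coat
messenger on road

Line 1: down (1), past (1), six (1), farmer (2) → 5
Line 2: luminous (3), sun (1), flies (1), to (1), coat (1) → 7
Line 3: messenger (3), on (1), road (1) → 5

5/7/5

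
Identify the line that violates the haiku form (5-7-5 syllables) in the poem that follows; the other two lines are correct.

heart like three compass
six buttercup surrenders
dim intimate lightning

Line 3

Line 1: heart (1), like (1), three (1), compass (2) → 5 ✓
Line 2: six (1), buttercup (3), surrenders (3) → 7 ✓
Line 3: dim (1), intimate (3), lightning (2) → 6 (expected 5)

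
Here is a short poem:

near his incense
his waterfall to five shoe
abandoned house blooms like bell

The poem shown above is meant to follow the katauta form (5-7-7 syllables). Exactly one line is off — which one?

Line 1

Line 1: near (1), his (1), incense (2) → 4 (expected 5)
Line 2: his (1), waterfall (3), to (1), five (1), shoe (1) → 7 ✓
Line 3: abandoned (3), house (1), blooms (1), like (1), bell (1) → 7 ✓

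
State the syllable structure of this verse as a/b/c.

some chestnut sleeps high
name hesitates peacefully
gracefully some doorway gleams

Line 1: "some chestnut sleeps high": 1+2+1+1 = 5
Line 2: "name hesitates peacefully": 1+3+3 = 7
Line 3: "gracefully some doorway gleams": 3+1+2+1 = 7

5/7/7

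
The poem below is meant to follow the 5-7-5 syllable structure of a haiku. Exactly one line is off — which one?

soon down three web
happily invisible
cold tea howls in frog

Line 1: soon (1), down (1), three (1), web (1) → 4 (expected 5)
Line 2: happily (3), invisible (4) → 7 ✓
Line 3: cold (1), tea (1), howls (1), in (1), frog (1) → 5 ✓

The first line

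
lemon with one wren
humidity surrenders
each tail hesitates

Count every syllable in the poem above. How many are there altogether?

17

Line 1: lemon(2) + with(1) + one(1) + wren(1) = 5
Line 2: humidity(4) + surrenders(3) = 7
Line 3: each(1) + tail(1) + hesitates(3) = 5
Total: 5 + 7 + 5 = 17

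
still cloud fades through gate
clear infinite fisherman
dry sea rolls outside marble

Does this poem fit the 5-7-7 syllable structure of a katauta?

Line 1: still (1), cloud (1), fades (1), through (1), gate (1) → 5 ✓
Line 2: clear (1), infinite (3), fisherman (3) → 7 ✓
Line 3: dry (1), sea (1), rolls (1), outside (2), marble (2) → 7 ✓

Yes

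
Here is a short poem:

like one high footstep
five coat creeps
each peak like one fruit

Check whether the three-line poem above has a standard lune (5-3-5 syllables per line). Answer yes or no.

Line 1: "like one high footstep": 1+1+1+2 = 5 ✓
Line 2: "five coat creeps": 1+1+1 = 3 ✓
Line 3: "each peak like one fruit": 1+1+1+1+1 = 5 ✓

Yes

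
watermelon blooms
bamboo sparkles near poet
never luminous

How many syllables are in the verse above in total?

17

Line 1: watermelon (4), blooms (1) → 5
Line 2: bamboo (2), sparkles (2), near (1), poet (2) → 7
Line 3: never (2), luminous (3) → 5
Total: 5 + 7 + 5 = 17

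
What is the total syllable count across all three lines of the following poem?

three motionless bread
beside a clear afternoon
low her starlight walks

Line 1: "three motionless bread": 1+3+1 = 5
Line 2: "beside a clear afternoon": 2+1+1+3 = 7
Line 3: "low her starlight walks": 1+1+2+1 = 5
Total: 5 + 7 + 5 = 17

17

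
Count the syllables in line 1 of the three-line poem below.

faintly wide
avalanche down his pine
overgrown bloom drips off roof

Line 1: faintly (2), wide (1) → 3

3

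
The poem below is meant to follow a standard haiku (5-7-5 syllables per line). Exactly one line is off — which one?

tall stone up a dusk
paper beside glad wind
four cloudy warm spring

Line 1: tall(1) + stone(1) + up(1) + a(1) + dusk(1) = 5 ✓
Line 2: paper(2) + beside(2) + glad(1) + wind(1) = 6 (expected 7)
Line 3: four(1) + cloudy(2) + warm(1) + spring(1) = 5 ✓

Line 2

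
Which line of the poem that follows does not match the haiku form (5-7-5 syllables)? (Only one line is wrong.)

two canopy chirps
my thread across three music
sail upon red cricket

The third line

Line 1: "two canopy chirps": 1+3+1 = 5 ✓
Line 2: "my thread across three music": 1+1+2+1+2 = 7 ✓
Line 3: "sail upon red cricket": 1+2+1+2 = 6 (expected 5)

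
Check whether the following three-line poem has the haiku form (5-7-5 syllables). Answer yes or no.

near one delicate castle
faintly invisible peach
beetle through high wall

No

Line 1: near(1) + one(1) + delicate(3) + castle(2) = 7 (expected 5)
Line 2: faintly(2) + invisible(4) + peach(1) = 7 ✓
Line 3: beetle(2) + through(1) + high(1) + wall(1) = 5 ✓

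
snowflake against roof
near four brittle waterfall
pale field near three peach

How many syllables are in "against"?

2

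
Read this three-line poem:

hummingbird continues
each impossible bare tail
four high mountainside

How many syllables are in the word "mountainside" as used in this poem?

"mountainside" has 3 syllables.

3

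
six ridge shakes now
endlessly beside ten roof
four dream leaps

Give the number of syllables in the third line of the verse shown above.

The third line: four(1) + dream(1) + leaps(1) = 3

3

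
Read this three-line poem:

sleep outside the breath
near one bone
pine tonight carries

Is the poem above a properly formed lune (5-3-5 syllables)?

Line 1: sleep(1) + outside(2) + the(1) + breath(1) = 5 ✓
Line 2: near(1) + one(1) + bone(1) = 3 ✓
Line 3: pine(1) + tonight(2) + carries(2) = 5 ✓

Yes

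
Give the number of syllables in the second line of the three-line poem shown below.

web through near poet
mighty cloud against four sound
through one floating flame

The second line: "mighty cloud against four sound": 2+1+2+1+1 = 7

7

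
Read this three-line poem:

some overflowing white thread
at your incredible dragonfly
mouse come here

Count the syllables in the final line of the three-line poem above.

The final line: "mouse come here": 1+1+1 = 3

3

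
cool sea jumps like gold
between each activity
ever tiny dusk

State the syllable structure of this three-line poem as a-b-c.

Line 1: cool(1) + sea(1) + jumps(1) + like(1) + gold(1) = 5
Line 2: between(2) + each(1) + activity(4) = 7
Line 3: ever(2) + tiny(2) + dusk(1) = 5

5-7-5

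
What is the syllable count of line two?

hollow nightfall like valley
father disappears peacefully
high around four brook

8

Line two: "father disappears peacefully": 2+3+3 = 8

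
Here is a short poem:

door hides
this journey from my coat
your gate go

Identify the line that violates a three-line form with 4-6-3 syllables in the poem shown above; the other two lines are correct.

Line 1: door(1) + hides(1) = 2 (expected 4)
Line 2: this(1) + journey(2) + from(1) + my(1) + coat(1) = 6 ✓
Line 3: your(1) + gate(1) + go(1) = 3 ✓

Line 1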